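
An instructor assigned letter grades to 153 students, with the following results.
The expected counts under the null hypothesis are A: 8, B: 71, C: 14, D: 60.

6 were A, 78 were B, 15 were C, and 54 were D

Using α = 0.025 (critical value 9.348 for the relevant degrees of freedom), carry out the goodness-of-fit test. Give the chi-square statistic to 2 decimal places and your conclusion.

cat         O        E   (O−E)²/E
A           6        8      0.500
B          78       71      0.690
C          15       14      0.071
D          54       60      0.600
Sum = 1.86
df = 3. Since 1.86 < 9.348, we do not reject H₀.

1.86; do not reject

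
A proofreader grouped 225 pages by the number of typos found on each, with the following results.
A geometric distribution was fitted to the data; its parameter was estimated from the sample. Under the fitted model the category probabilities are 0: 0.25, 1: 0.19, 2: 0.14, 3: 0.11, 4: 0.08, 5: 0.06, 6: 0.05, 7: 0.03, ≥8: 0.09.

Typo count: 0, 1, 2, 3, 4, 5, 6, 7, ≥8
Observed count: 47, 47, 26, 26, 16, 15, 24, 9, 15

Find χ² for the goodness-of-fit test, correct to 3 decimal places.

Expected counts E_i = n·p_i: 225×0.25 = 56.25, 225×0.19 = 42.75, 225×0.14 = 31.5, 225×0.11 = 24.75, 225×0.08 = 18, 225×0.06 = 13.5, 225×0.05 = 11.25, 225×0.03 = 6.75, 225×0.09 = 20.25.
χ² = (47−56.25)²/56.25 + (47−42.75)²/42.75 + (26−31.5)²/31.5 + (26−24.75)²/24.75 + (16−18)²/18 + (15−13.5)²/13.5 + (24−11.25)²/11.25 + (9−6.75)²/6.75 + (15−20.25)²/20.25
   = 1.5211 + 0.4225 + 0.9603 + 0.0631 + 0.2222 + 0.1667 + 14.4500 + 0.7500 + 1.3611
Sum = 19.917

19.917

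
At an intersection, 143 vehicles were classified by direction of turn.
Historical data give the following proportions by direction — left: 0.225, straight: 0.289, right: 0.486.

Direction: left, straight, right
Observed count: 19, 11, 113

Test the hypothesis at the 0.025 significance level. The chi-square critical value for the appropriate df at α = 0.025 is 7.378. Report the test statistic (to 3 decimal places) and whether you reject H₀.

Expected counts E_i = n·p_i: 143×0.225 = 32.175, 143×0.289 = 41.327, 143×0.486 = 69.498.
cat           O        E   (O−E)²/E
left         19   32.175     5.3949
straight     11   41.327    22.2549
right       113   69.498    27.2299
Sum = 54.880
df = 2. Since 54.880 > 7.378, we reject H₀.

54.880; reject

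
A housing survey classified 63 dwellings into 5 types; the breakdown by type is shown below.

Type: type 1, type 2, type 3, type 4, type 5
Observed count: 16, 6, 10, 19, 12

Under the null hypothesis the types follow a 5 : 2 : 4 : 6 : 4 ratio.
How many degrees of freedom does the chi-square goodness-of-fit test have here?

4

There are k = 5 categories and no parameters were estimated from the data, so df = 5 − 1 = 4.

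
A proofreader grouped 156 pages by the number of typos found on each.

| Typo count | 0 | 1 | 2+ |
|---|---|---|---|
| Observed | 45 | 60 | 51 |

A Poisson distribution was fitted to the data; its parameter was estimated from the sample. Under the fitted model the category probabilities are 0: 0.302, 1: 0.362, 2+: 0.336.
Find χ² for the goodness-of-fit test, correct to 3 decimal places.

Expected counts E_i = n·p_i: 156×0.302 = 47.112, 156×0.362 = 56.472, 156×0.336 = 52.416.
0: (45 − 47.112)²/47.112 = 4.460544/47.112 = 0.0947
1: (60 − 56.472)²/56.472 = 12.446784/56.472 = 0.2204
2+: (51 − 52.416)²/52.416 = 2.005056/52.416 = 0.0383
Sum = 0.353

0.353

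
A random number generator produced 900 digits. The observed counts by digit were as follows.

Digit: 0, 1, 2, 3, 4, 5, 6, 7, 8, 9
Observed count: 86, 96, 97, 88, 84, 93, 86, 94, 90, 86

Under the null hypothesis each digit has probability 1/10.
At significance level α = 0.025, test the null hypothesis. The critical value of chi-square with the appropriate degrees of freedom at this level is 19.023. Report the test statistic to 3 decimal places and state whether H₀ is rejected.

2.200; do not reject

Expected count for each of the 10 categories: 900/10 = 90.
0: (86 − 90)²/90 = 16/90 = 0.1778
1: (96 − 90)²/90 = 36/90 = 0.4000
2: (97 − 90)²/90 = 49/90 = 0.5444
3: (88 − 90)²/90 = 4/90 = 0.0444
4: (84 − 90)²/90 = 36/90 = 0.4000
5: (93 − 90)²/90 = 9/90 = 0.1000
6: (86 − 90)²/90 = 16/90 = 0.1778
7: (94 − 90)²/90 = 16/90 = 0.1778
8: (90 − 90)²/90 = 0/90 = 0.0000
9: (86 − 90)²/90 = 16/90 = 0.1778
Sum = 2.200
df = 9. Since 2.200 < 19.023, we do not reject H₀.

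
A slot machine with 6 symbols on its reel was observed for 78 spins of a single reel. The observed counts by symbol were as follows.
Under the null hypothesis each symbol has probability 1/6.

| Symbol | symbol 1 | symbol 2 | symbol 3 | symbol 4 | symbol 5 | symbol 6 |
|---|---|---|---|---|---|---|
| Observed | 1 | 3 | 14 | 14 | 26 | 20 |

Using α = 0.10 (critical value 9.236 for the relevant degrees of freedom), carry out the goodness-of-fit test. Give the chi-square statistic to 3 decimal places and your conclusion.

35.692; reject

Under H₀ each category has probability 1/6, so each expected count is 78/6 = 13.
symbol 1: (1 − 13)²/13 = 144/13 = 11.0769
symbol 2: (3 − 13)²/13 = 100/13 = 7.6923
symbol 3: (14 − 13)²/13 = 1/13 = 0.0769
symbol 4: (14 − 13)²/13 = 1/13 = 0.0769
symbol 5: (26 − 13)²/13 = 169/13 = 13.0000
symbol 6: (20 − 13)²/13 = 49/13 = 3.7692
Sum = 35.692
df = 5. Since 35.692 > 9.236, we reject H₀.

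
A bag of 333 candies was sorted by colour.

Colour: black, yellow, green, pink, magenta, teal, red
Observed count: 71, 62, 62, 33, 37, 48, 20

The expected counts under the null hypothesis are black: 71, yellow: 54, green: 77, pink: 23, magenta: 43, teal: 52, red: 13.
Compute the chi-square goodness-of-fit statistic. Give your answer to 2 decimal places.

cat          O        E   (O−E)²/E
black       71       71      0.000
yellow      62       54      1.185
green       62       77      2.922
pink        33       23      4.348
magenta     37       43      0.837
teal        48       52      0.308
red         20       13      3.769
Sum = 13.37

13.37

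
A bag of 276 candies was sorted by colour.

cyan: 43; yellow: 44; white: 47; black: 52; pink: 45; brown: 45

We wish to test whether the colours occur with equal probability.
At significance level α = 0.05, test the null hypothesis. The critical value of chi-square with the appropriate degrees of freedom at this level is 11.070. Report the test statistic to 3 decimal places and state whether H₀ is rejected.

Expected count for each of the 6 categories: 276/6 = 46.
cyan: (43 − 46)²/46 = 9/46 = 0.1957
yellow: (44 − 46)²/46 = 4/46 = 0.0870
white: (47 − 46)²/46 = 1/46 = 0.0217
black: (52 − 46)²/46 = 36/46 = 0.7826
pink: (45 − 46)²/46 = 1/46 = 0.0217
brown: (45 − 46)²/46 = 1/46 = 0.0217
Sum = 1.130
df = 5. Since 1.130 < 11.070, we do not reject H₀.

1.130; do not reject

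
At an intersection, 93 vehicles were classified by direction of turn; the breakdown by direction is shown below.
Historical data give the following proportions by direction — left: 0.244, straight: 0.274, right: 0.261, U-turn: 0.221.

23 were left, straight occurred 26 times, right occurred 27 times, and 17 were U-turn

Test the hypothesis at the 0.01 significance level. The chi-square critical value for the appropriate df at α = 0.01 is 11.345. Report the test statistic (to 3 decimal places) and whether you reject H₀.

Expected counts E_i = n·p_i: 93×0.244 = 22.692, 93×0.274 = 25.482, 93×0.261 = 24.273, 93×0.221 = 20.553.
left: (23 − 22.692)²/22.692 = 0.094864/22.692 = 0.0042
straight: (26 − 25.482)²/25.482 = 0.268324/25.482 = 0.0105
right: (27 − 24.273)²/24.273 = 7.436529/24.273 = 0.3064
U-turn: (17 − 20.553)²/20.553 = 12.623809/20.553 = 0.6142
Sum = 0.935
df = 3. Since 0.935 < 11.345, we do not reject H₀.

0.935; do not reject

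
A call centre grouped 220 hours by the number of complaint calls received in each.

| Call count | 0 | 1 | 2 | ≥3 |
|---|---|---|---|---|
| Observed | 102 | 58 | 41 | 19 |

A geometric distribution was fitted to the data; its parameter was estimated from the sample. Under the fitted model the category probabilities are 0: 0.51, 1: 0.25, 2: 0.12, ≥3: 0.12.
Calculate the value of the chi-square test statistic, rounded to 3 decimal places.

Expected counts E_i = n·p_i: 220×0.51 = 112.2, 220×0.25 = 55, 220×0.12 = 26.4, 220×0.12 = 26.4.
0: (102 − 112.2)²/112.2 = 104.04/112.2 = 0.9273
1: (58 − 55)²/55 = 9/55 = 0.1636
2: (41 − 26.4)²/26.4 = 213.16/26.4 = 8.0742
≥3: (19 − 26.4)²/26.4 = 54.76/26.4 = 2.0742
Sum = 11.239

11.239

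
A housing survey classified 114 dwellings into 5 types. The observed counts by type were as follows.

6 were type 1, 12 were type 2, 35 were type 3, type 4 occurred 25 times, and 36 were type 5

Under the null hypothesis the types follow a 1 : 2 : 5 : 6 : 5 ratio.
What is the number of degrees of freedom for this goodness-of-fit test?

4

There are k = 5 categories and no parameters were estimated from the data, so df = 5 − 1 = 4.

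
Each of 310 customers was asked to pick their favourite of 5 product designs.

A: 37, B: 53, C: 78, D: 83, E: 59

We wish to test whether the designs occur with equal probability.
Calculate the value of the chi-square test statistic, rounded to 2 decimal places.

Under H₀ each category has probability 1/5, so each expected count is 310/5 = 62.
χ² = (37−62)²/62 + (53−62)²/62 + (78−62)²/62 + (83−62)²/62 + (59−62)²/62
   = 10.081 + 1.306 + 4.129 + 7.113 + 0.145
Sum = 22.77

22.77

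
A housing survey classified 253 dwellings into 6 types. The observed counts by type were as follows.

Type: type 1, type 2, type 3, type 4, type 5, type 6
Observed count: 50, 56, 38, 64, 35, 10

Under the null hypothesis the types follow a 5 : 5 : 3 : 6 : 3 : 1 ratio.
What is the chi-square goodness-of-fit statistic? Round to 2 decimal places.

1.50

Ratio total = 23. Expected counts: 253×5/23 = 55, 253×5/23 = 55, 253×3/23 = 33, 253×6/23 = 66, 253×3/23 = 33, 253×1/23 = 11.
χ² = (50−55)²/55 + (56−55)²/55 + (38−33)²/33 + (64−66)²/66 + (35−33)²/33 + (10−11)²/11
   = 0.455 + 0.018 + 0.758 + 0.061 + 0.121 + 0.091
Sum = 1.50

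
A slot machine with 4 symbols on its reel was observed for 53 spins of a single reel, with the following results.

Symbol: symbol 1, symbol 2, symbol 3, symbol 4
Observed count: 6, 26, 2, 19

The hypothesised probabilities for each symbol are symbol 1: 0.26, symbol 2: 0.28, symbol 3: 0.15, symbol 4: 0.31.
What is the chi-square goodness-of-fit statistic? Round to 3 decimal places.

Expected counts E_i = n·p_i: 53×0.26 = 13.78, 53×0.28 = 14.84, 53×0.15 = 7.95, 53×0.31 = 16.43.
cat           O        E   (O−E)²/E
symbol 1      6    13.78     4.3925
symbol 2     26    14.84     8.3926
symbol 3      2     7.95     4.4531
symbol 4     19    16.43     0.4020
Sum = 17.640

17.640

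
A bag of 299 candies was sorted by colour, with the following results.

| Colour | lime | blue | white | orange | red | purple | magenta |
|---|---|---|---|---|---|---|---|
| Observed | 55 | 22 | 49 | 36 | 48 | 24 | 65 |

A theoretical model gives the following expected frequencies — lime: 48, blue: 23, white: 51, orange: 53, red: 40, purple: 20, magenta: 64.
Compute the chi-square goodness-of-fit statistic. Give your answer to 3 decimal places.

9.011

lime: (55 − 48)²/48 = 49/48 = 1.0208
blue: (22 − 23)²/23 = 1/23 = 0.0435
white: (49 − 51)²/51 = 4/51 = 0.0784
orange: (36 − 53)²/53 = 289/53 = 5.4528
red: (48 − 40)²/40 = 64/40 = 1.6000
purple: (24 − 20)²/20 = 16/20 = 0.8000
magenta: (65 − 64)²/64 = 1/64 = 0.0156
Sum = 9.011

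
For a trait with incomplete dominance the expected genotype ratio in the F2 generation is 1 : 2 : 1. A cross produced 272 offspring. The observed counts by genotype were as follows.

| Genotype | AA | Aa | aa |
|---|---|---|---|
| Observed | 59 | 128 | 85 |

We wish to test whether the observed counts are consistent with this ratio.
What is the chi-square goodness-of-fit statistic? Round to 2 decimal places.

5.91

Ratio total = 4. Expected counts: 272×1/4 = 68, 272×2/4 = 136, 272×1/4 = 68.
χ² = (59−68)²/68 + (128−136)²/136 + (85−68)²/68
   = 1.191 + 0.471 + 4.250
Sum = 5.91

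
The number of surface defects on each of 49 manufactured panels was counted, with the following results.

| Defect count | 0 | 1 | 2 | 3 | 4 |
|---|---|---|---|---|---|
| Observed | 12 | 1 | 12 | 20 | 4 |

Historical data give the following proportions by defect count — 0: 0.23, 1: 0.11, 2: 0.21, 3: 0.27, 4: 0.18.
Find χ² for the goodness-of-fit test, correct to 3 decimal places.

10.005

Expected counts E_i = n·p_i: 49×0.23 = 11.27, 49×0.11 = 5.39, 49×0.21 = 10.29, 49×0.27 = 13.23, 49×0.18 = 8.82.
0: (12 − 11.27)²/11.27 = 0.5329/11.27 = 0.0473
1: (1 − 5.39)²/5.39 = 19.2721/5.39 = 3.5755
2: (12 − 10.29)²/10.29 = 2.9241/10.29 = 0.2842
3: (20 − 13.23)²/13.23 = 45.8329/13.23 = 3.4643
4: (4 − 8.82)²/8.82 = 23.2324/8.82 = 2.6341
Sum = 10.005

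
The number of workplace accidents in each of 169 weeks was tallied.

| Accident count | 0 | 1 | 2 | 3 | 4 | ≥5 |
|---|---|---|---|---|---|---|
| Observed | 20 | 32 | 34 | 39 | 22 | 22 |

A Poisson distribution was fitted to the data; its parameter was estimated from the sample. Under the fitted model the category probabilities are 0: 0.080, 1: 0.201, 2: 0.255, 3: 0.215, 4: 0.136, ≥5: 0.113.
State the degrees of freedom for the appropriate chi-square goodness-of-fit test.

4

There are k = 6 categories and 1 parameter estimated from the data, so df = 6 − 1 − 1 = 4.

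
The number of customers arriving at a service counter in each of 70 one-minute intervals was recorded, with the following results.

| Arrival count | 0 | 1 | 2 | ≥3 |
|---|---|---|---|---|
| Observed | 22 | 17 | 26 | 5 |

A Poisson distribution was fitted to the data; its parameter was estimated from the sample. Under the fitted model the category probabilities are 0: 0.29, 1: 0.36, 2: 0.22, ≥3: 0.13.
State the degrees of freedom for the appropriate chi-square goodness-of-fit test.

There are k = 4 categories and 1 parameter estimated from the data, so df = 4 − 1 − 1 = 2.

2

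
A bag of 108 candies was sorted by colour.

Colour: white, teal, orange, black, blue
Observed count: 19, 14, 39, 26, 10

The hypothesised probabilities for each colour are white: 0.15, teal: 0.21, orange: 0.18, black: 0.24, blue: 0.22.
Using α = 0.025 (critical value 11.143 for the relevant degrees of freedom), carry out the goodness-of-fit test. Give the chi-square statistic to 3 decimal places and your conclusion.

Expected counts E_i = n·p_i: 108×0.15 = 16.2, 108×0.21 = 22.68, 108×0.18 = 19.44, 108×0.24 = 25.92, 108×0.22 = 23.76.
white: (19 − 16.2)²/16.2 = 7.84/16.2 = 0.4840
teal: (14 − 22.68)²/22.68 = 75.3424/22.68 = 3.3220
orange: (39 − 19.44)²/19.44 = 382.5936/19.44 = 19.6807
black: (26 − 25.92)²/25.92 = 0.0064/25.92 = 0.0002
blue: (10 − 23.76)²/23.76 = 189.3376/23.76 = 7.9688
Sum = 31.456
df = 4. Since 31.456 > 11.143, we reject H₀.

31.456; reject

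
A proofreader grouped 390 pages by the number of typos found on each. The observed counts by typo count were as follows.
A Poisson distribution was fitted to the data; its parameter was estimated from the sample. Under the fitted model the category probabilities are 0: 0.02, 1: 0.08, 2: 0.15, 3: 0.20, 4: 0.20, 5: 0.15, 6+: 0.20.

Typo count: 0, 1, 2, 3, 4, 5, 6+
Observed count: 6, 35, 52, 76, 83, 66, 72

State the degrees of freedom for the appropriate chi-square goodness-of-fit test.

There are k = 7 categories and 1 parameter estimated from the data, so df = 7 − 1 − 1 = 5.

5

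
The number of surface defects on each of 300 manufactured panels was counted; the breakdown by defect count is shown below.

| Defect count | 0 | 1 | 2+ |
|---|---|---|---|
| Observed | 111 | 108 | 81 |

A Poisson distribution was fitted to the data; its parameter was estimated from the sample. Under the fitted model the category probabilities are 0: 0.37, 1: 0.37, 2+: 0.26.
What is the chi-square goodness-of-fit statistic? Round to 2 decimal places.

Expected counts E_i = n·p_i: 300×0.37 = 111, 300×0.37 = 111, 300×0.26 = 78.
0: (111 − 111)²/111 = 0/111 = 0.000
1: (108 − 111)²/111 = 9/111 = 0.081
2+: (81 − 78)²/78 = 9/78 = 0.115
Sum = 0.20

0.20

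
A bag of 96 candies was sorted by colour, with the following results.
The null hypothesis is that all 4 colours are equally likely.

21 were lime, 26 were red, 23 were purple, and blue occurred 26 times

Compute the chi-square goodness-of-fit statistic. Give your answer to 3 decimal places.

0.750

Expected count for each of the 4 categories: 96/4 = 24.
χ² = (21−24)²/24 + (26−24)²/24 + (23−24)²/24 + (26−24)²/24
   = 0.3750 + 0.1667 + 0.0417 + 0.1667
Sum = 0.750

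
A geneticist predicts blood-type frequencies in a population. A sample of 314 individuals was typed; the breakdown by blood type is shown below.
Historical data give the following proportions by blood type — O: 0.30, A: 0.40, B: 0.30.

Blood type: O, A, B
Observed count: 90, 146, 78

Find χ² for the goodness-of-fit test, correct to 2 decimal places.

6.29

Expected counts E_i = n·p_i: 314×0.30 = 94.2, 314×0.40 = 125.6, 314×0.30 = 94.2.
cat         O        E   (O−E)²/E
O          90     94.2      0.187
A         146    125.6      3.313
B          78     94.2      2.786
Sum = 6.29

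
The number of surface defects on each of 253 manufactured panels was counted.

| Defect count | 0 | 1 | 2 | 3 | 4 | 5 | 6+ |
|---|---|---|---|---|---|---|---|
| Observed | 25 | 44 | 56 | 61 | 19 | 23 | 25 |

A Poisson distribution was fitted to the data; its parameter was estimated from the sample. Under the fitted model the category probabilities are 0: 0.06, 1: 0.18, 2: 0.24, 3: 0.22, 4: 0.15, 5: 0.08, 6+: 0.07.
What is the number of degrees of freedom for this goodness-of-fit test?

5

There are k = 7 categories and 1 parameter estimated from the data, so df = 7 − 1 − 1 = 5.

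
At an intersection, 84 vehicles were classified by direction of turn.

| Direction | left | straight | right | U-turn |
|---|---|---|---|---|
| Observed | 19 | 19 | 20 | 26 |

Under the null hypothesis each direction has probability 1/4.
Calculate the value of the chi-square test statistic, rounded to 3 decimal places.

1.619

Expected count for each of the 4 categories: 84/4 = 21.
left: (19 − 21)²/21 = 4/21 = 0.1905
straight: (19 − 21)²/21 = 4/21 = 0.1905
right: (20 − 21)²/21 = 1/21 = 0.0476
U-turn: (26 − 21)²/21 = 25/21 = 1.1905
Sum = 1.619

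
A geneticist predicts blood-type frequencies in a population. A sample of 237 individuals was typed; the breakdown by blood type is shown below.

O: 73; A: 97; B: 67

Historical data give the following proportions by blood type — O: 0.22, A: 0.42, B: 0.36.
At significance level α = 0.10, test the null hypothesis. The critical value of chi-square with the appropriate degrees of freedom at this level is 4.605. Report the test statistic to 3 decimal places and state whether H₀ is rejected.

Expected counts E_i = n·p_i: 237×0.22 = 52.14, 237×0.42 = 99.54, 237×0.36 = 85.32.
χ² = (73−52.14)²/52.14 + (97−99.54)²/99.54 + (67−85.32)²/85.32
   = 8.3456 + 0.0648 + 3.9337
Sum = 12.344
df = 2. Since 12.344 > 4.605, we reject H₀.

12.344; reject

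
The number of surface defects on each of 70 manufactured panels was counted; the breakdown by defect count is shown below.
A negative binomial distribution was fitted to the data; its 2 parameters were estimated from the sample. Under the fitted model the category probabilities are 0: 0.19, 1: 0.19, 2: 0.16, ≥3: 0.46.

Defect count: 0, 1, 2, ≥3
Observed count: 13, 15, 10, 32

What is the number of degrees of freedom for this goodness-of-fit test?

1

There are k = 4 categories and 2 parameters estimated from the data, so df = 4 − 1 − 2 = 1.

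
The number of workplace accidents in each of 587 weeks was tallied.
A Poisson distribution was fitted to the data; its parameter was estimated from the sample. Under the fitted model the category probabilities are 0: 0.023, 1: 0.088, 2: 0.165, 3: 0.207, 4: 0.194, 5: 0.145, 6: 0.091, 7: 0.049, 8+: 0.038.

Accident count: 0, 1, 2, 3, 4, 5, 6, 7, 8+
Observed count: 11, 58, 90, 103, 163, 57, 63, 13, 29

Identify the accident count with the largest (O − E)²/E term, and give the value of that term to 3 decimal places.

Expected counts E_i = n·p_i: 587×0.023 = 13.501, 587×0.088 = 51.656, 587×0.165 = 96.855, 587×0.207 = 121.509, 587×0.194 = 113.878, 587×0.145 = 85.115, 587×0.091 = 53.417, 587×0.049 = 28.763, 587×0.038 = 22.306.
cat         O        E   (O−E)²/E
0          11   13.501     0.4633
1          58   51.656     0.7791
2          90   96.855     0.4852
3         103  121.509     2.8194
4         163  113.878    21.1891
5          57   85.115     9.2869
6          63   53.417     1.7192
7          13   28.763     8.6386
8+         29   22.306     2.0089
The largest term is for 4: 21.189.

4, 21.189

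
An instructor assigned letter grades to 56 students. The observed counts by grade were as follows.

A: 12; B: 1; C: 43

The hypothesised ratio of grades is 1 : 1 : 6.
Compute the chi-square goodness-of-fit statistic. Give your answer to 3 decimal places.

8.738

Ratio total = 8. Expected counts: 56×1/8 = 7, 56×1/8 = 7, 56×6/8 = 42.
cat         O        E   (O−E)²/E
A          12        7     3.5714
B           1        7     5.1429
C          43       42     0.0238
Sum = 8.738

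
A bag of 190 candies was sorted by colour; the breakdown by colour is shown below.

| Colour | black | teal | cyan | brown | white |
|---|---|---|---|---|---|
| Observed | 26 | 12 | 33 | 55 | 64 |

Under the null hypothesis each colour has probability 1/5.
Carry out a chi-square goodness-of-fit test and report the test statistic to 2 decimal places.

47.63

Expected count for each of the 5 categories: 190/5 = 38.
cat         O        E   (O−E)²/E
black      26       38      3.789
teal       12       38     17.789
cyan       33       38      0.658
brown      55       38      7.605
white      64       38     17.789
Sum = 47.63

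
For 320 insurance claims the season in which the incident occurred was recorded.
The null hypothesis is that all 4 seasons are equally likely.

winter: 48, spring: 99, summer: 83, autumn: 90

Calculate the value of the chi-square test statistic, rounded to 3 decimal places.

18.675

Under H₀ each category has probability 1/4, so each expected count is 320/4 = 80.
cat         O        E   (O−E)²/E
winter     48       80    12.8000
spring     99       80     4.5125
summer     83       80     0.1125
autumn     90       80     1.2500
Sum = 18.675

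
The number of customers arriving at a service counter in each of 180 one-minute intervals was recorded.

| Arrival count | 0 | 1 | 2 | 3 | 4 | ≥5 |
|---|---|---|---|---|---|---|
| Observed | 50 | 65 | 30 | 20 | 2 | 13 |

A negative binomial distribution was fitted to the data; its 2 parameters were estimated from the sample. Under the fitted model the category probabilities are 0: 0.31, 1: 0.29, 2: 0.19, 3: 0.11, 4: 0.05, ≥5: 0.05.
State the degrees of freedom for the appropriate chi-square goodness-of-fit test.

3

There are k = 6 categories and 2 parameters estimated from the data, so df = 6 − 1 − 2 = 3.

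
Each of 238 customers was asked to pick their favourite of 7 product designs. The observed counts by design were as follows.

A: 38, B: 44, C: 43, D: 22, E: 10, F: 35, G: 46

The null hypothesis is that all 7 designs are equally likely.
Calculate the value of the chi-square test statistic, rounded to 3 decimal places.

31.235

Expected count for each of the 7 categories: 238/7 = 34.
cat         O        E   (O−E)²/E
A          38       34     0.4706
B          44       34     2.9412
C          43       34     2.3824
D          22       34     4.2353
E          10       34    16.9412
F          35       34     0.0294
G          46       34     4.2353
Sum = 31.235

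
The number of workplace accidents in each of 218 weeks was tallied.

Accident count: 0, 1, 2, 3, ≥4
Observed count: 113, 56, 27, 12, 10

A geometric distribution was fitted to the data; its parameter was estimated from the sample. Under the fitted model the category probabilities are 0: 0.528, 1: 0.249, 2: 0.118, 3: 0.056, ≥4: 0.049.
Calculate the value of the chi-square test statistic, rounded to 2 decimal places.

Expected counts E_i = n·p_i: 218×0.528 = 115.104, 218×0.249 = 54.282, 218×0.118 = 25.724, 218×0.056 = 12.208, 218×0.049 = 10.682.
cat         O        E   (O−E)²/E
0         113  115.104      0.038
1          56   54.282      0.054
2          27   25.724      0.063
3          12   12.208      0.004
≥4         10   10.682      0.044
Sum = 0.20

0.20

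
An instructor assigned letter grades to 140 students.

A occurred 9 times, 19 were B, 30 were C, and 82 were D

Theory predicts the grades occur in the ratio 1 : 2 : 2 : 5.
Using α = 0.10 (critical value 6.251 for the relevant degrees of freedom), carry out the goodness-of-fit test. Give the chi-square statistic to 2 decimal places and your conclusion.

Ratio total = 10. Expected counts: 140×1/10 = 14, 140×2/10 = 28, 140×2/10 = 28, 140×5/10 = 70.
cat         O        E   (O−E)²/E
A           9       14      1.786
B          19       28      2.893
C          30       28      0.143
D          82       70      2.057
Sum = 6.88
df = 3. Since 6.88 > 6.251, we reject H₀.

6.88; reject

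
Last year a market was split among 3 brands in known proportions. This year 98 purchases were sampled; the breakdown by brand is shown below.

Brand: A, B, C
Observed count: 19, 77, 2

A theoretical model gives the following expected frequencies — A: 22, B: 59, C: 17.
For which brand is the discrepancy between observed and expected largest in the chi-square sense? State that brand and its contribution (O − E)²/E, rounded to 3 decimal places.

C, 13.235

A: (19 − 22)²/22 = 9/22 = 0.4091
B: (77 − 59)²/59 = 324/59 = 5.4915
C: (2 − 17)²/17 = 225/17 = 13.2353
The largest term is for C: 13.235.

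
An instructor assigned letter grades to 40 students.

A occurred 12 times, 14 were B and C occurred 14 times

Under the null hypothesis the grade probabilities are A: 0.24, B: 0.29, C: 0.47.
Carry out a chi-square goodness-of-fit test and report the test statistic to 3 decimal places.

2.322

Expected counts E_i = n·p_i: 40×0.24 = 9.6, 40×0.29 = 11.6, 40×0.47 = 18.8.
cat         O        E   (O−E)²/E
A          12      9.6     0.6000
B          14     11.6     0.4966
C          14     18.8     1.2255
Sum = 2.322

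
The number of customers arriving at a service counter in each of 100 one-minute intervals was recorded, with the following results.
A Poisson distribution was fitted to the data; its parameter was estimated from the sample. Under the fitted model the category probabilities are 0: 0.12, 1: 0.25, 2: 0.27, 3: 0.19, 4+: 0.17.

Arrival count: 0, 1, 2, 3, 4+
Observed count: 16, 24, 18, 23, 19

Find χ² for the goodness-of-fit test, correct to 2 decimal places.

Expected counts E_i = n·p_i: 100×0.12 = 12, 100×0.25 = 25, 100×0.27 = 27, 100×0.19 = 19, 100×0.17 = 17.
0: (16 − 12)²/12 = 16/12 = 1.333
1: (24 − 25)²/25 = 1/25 = 0.040
2: (18 − 27)²/27 = 81/27 = 3.000
3: (23 − 19)²/19 = 16/19 = 0.842
4+: (19 − 17)²/17 = 4/17 = 0.235
Sum = 5.45

5.45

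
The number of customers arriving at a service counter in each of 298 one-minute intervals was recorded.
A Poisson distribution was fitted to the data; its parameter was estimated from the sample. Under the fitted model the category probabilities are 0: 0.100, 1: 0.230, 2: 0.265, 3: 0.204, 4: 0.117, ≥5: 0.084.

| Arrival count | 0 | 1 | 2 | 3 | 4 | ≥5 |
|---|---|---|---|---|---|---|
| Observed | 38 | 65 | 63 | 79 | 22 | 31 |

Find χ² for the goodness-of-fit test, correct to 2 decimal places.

Expected counts E_i = n·p_i: 298×0.100 = 29.8, 298×0.230 = 68.54, 298×0.265 = 78.97, 298×0.204 = 60.792, 298×0.117 = 34.866, 298×0.084 = 25.032.
χ² = (38−29.8)²/29.8 + (65−68.54)²/68.54 + (63−78.97)²/78.97 + (79−60.792)²/60.792 + (22−34.866)²/34.866 + (31−25.032)²/25.032
   = 2.256 + 0.183 + 3.230 + 5.454 + 4.748 + 1.423
Sum = 17.29

17.29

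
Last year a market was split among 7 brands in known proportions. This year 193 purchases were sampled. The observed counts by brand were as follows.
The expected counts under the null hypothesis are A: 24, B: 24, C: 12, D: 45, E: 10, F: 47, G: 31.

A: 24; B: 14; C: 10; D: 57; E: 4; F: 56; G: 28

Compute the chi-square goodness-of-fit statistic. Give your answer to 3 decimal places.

χ² = (24−24)²/24 + (14−24)²/24 + (10−12)²/12 + (57−45)²/45 + (4−10)²/10 + (56−47)²/47 + (28−31)²/31
   = 0.0000 + 4.1667 + 0.3333 + 3.2000 + 3.6000 + 1.7234 + 0.2903
Sum = 13.314

13.314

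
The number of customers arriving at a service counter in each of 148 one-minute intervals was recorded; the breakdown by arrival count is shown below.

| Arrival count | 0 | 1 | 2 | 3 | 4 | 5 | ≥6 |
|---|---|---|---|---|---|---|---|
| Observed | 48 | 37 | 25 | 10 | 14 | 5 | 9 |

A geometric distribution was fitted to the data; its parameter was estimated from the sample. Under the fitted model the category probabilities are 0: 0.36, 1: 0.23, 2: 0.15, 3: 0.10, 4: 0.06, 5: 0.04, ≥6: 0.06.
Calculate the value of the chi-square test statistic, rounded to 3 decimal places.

5.787

Expected counts E_i = n·p_i: 148×0.36 = 53.28, 148×0.23 = 34.04, 148×0.15 = 22.2, 148×0.10 = 14.8, 148×0.06 = 8.88, 148×0.04 = 5.92, 148×0.06 = 8.88.
χ² = (48−53.28)²/53.28 + (37−34.04)²/34.04 + (25−22.2)²/22.2 + (10−14.8)²/14.8 + (14−8.88)²/8.88 + (5−5.92)²/5.92 + (9−8.88)²/8.88
   = 0.5232 + 0.2574 + 0.3532 + 1.5568 + 2.9521 + 0.1430 + 0.0016
Sum = 5.787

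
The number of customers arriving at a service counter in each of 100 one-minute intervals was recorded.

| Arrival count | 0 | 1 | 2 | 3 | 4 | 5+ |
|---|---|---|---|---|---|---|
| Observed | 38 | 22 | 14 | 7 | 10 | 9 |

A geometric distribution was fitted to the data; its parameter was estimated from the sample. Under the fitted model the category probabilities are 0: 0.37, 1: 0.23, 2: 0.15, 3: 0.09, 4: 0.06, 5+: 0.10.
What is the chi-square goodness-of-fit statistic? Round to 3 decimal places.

Expected counts E_i = n·p_i: 100×0.37 = 37, 100×0.23 = 23, 100×0.15 = 15, 100×0.09 = 9, 100×0.06 = 6, 100×0.10 = 10.
0: (38 − 37)²/37 = 1/37 = 0.0270
1: (22 − 23)²/23 = 1/23 = 0.0435
2: (14 − 15)²/15 = 1/15 = 0.0667
3: (7 − 9)²/9 = 4/9 = 0.4444
4: (10 − 6)²/6 = 16/6 = 2.6667
5+: (9 − 10)²/10 = 1/10 = 0.1000
Sum = 3.348

3.348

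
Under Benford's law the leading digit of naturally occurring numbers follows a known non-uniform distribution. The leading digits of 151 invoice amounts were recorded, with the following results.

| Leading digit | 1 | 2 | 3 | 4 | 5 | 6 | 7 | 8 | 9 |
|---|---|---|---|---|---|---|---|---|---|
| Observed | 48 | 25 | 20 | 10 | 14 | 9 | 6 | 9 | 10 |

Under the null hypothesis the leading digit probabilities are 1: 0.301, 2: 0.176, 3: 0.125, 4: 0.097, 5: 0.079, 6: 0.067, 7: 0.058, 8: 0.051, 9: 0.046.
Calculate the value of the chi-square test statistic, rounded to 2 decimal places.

4.69

Expected counts E_i = n·p_i: 151×0.301 = 45.451, 151×0.176 = 26.576, 151×0.125 = 18.875, 151×0.097 = 14.647, 151×0.079 = 11.929, 151×0.067 = 10.117, 151×0.058 = 8.758, 151×0.051 = 7.701, 151×0.046 = 6.946.
1: (48 − 45.451)²/45.451 = 6.497401/45.451 = 0.143
2: (25 − 26.576)²/26.576 = 2.483776/26.576 = 0.093
3: (20 − 18.875)²/18.875 = 1.265625/18.875 = 0.067
4: (10 − 14.647)²/14.647 = 21.594609/14.647 = 1.474
5: (14 − 11.929)²/11.929 = 4.289041/11.929 = 0.360
6: (9 − 10.117)²/10.117 = 1.247689/10.117 = 0.123
7: (6 − 8.758)²/8.758 = 7.606564/8.758 = 0.869
8: (9 − 7.701)²/7.701 = 1.687401/7.701 = 0.219
9: (10 − 6.946)²/6.946 = 9.326916/6.946 = 1.343
Sum = 4.69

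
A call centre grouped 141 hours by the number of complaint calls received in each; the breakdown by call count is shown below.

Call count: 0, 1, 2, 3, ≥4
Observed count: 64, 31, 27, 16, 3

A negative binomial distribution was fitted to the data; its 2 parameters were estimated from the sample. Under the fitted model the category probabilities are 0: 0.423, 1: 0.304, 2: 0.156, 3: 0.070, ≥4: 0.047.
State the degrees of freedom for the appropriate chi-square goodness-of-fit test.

There are k = 5 categories and 2 parameters estimated from the data, so df = 5 − 1 − 2 = 2.

2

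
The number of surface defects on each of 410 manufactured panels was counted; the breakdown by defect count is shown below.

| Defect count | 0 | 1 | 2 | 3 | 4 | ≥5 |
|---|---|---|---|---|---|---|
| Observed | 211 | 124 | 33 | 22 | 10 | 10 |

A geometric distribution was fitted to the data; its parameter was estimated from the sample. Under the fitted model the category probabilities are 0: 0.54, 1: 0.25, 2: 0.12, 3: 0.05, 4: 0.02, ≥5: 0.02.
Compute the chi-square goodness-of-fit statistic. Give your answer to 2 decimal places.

Expected counts E_i = n·p_i: 410×0.54 = 221.4, 410×0.25 = 102.5, 410×0.12 = 49.2, 410×0.05 = 20.5, 410×0.02 = 8.2, 410×0.02 = 8.2.
cat         O        E   (O−E)²/E
0         211    221.4      0.489
1         124    102.5      4.510
2          33     49.2      5.334
3          22     20.5      0.110
4          10      8.2      0.395
≥5         10      8.2      0.395
Sum = 11.23

11.23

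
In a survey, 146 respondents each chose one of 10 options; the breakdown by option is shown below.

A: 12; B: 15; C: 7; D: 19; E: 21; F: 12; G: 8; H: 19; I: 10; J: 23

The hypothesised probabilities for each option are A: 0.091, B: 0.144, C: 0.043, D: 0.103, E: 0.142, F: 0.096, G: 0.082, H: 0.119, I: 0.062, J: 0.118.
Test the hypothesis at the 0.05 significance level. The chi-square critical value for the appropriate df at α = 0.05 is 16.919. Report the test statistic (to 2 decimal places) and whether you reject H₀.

Expected counts E_i = n·p_i: 146×0.091 = 13.286, 146×0.144 = 21.024, 146×0.043 = 6.278, 146×0.103 = 15.038, 146×0.142 = 20.732, 146×0.096 = 14.016, 146×0.082 = 11.972, 146×0.119 = 17.374, 146×0.062 = 9.052, 146×0.118 = 17.228.
cat         O        E   (O−E)²/E
A          12   13.286      0.124
B          15   21.024      1.726
C           7    6.278      0.083
D          19   15.038      1.044
E          21   20.732      0.003
F          12   14.016      0.290
G           8   11.972      1.318
H          19   17.374      0.152
I          10    9.052      0.099
J          23   17.228      1.934
Sum = 6.77
df = 9. Since 6.77 < 16.919, we do not reject H₀.

6.77; do not reject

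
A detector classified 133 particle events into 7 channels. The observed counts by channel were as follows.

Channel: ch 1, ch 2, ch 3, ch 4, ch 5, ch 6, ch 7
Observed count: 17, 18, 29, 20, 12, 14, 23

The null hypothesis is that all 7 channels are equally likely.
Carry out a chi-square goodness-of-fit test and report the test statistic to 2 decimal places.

Expected count for each of the 7 categories: 133/7 = 19.
ch 1: (17 − 19)²/19 = 4/19 = 0.211
ch 2: (18 − 19)²/19 = 1/19 = 0.053
ch 3: (29 − 19)²/19 = 100/19 = 5.263
ch 4: (20 − 19)²/19 = 1/19 = 0.053
ch 5: (12 − 19)²/19 = 49/19 = 2.579
ch 6: (14 − 19)²/19 = 25/19 = 1.316
ch 7: (23 − 19)²/19 = 16/19 = 0.842
Sum = 10.32

10.32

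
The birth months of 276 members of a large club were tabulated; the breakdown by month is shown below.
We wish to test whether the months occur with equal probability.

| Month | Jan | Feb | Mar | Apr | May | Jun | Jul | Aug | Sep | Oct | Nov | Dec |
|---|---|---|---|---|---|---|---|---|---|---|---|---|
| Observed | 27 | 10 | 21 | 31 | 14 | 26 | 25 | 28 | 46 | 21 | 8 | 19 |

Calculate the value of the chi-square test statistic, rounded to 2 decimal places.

Expected count for each of the 12 categories: 276/12 = 23.
χ² = (27−23)²/23 + (10−23)²/23 + (21−23)²/23 + (31−23)²/23 + (14−23)²/23 + (26−23)²/23 + (25−23)²/23 + (28−23)²/23 + (46−23)²/23 + (21−23)²/23 + (8−23)²/23 + (19−23)²/23
   = 0.696 + 7.348 + 0.174 + 2.783 + 3.522 + 0.391 + 0.174 + 1.087 + 23.000 + 0.174 + 9.783 + 0.696
Sum = 49.83

49.83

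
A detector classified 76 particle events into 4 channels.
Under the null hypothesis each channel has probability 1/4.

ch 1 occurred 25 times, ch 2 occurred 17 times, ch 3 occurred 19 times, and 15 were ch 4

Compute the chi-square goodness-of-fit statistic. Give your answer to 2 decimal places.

2.95

Expected count for each of the 4 categories: 76/4 = 19.
cat         O        E   (O−E)²/E
ch 1       25       19      1.895
ch 2       17       19      0.211
ch 3       19       19      0.000
ch 4       15       19      0.842
Sum = 2.95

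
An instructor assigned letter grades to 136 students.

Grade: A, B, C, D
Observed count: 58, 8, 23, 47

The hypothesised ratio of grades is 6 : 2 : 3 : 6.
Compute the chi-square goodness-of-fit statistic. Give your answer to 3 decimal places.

Ratio total = 17. Expected counts: 136×6/17 = 48, 136×2/17 = 16, 136×3/17 = 24, 136×6/17 = 48.
cat         O        E   (O−E)²/E
A          58       48     2.0833
B           8       16     4.0000
C          23       24     0.0417
D          47       48     0.0208
Sum = 6.146

6.146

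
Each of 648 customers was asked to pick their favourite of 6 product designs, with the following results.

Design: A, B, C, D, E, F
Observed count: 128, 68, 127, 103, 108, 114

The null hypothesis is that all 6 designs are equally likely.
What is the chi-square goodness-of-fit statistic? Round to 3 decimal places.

22.426

Under H₀ each category has probability 1/6, so each expected count is 648/6 = 108.
A: (128 − 108)²/108 = 400/108 = 3.7037
B: (68 − 108)²/108 = 1600/108 = 14.8148
C: (127 − 108)²/108 = 361/108 = 3.3426
D: (103 − 108)²/108 = 25/108 = 0.2315
E: (108 − 108)²/108 = 0/108 = 0.0000
F: (114 − 108)²/108 = 36/108 = 0.3333
Sum = 22.426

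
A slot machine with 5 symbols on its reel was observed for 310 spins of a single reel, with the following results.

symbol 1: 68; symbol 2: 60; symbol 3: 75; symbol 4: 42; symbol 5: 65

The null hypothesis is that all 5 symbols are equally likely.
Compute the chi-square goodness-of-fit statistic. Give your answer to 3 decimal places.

9.968

Expected count for each of the 5 categories: 310/5 = 62.
cat           O        E   (O−E)²/E
symbol 1     68       62     0.5806
symbol 2     60       62     0.0645
symbol 3     75       62     2.7258
symbol 4     42       62     6.4516
symbol 5     65       62     0.1452
Sum = 9.968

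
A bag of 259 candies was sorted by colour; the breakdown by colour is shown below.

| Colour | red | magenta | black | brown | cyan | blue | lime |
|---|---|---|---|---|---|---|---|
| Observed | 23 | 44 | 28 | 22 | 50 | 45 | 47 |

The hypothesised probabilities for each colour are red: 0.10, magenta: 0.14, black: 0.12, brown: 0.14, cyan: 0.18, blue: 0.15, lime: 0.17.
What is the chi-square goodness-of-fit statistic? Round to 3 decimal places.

Expected counts E_i = n·p_i: 259×0.10 = 25.9, 259×0.14 = 36.26, 259×0.12 = 31.08, 259×0.14 = 36.26, 259×0.18 = 46.62, 259×0.15 = 38.85, 259×0.17 = 44.03.
cat          O        E   (O−E)²/E
red         23     25.9     0.3247
magenta     44    36.26     1.6522
black       28    31.08     0.3052
brown       22    36.26     5.6080
cyan        50    46.62     0.2451
blue        45    38.85     0.9736
lime        47    44.03     0.2003
Sum = 9.309

9.309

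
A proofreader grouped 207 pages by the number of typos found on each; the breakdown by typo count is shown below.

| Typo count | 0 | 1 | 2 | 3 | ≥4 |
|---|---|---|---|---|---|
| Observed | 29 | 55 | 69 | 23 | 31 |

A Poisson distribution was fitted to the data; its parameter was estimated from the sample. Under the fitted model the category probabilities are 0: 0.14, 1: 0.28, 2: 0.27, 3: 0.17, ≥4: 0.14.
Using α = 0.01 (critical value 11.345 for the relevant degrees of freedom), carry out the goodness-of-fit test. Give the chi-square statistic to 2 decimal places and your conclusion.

7.59; do not reject

Expected counts E_i = n·p_i: 207×0.14 = 28.98, 207×0.28 = 57.96, 207×0.27 = 55.89, 207×0.17 = 35.19, 207×0.14 = 28.98.
cat         O        E   (O−E)²/E
0          29    28.98      0.000
1          55    57.96      0.151
2          69    55.89      3.075
3          23    35.19      4.223
≥4         31    28.98      0.141
Sum = 7.59
df = 3. Since 7.59 < 11.345, we do not reject H₀.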